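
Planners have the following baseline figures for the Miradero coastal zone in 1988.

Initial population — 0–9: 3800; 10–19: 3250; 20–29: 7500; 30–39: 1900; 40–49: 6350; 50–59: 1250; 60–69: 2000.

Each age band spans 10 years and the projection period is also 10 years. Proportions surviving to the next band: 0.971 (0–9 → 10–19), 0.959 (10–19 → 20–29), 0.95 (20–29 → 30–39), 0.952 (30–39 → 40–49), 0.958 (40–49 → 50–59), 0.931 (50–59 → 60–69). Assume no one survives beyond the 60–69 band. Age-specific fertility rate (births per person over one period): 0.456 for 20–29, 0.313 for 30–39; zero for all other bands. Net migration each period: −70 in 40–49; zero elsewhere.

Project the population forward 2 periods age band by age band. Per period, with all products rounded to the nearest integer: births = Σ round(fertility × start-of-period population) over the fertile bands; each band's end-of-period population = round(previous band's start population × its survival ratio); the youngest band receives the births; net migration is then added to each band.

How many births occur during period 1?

Numbering the bands 1..7 from youngest to oldest:
Period 1:
Births: 7500 × 0.456 = 3420, 1900 × 0.313 = 595 ⇒ total 4015
Band 2: 3800 × 0.971 = 3690
Band 3: 3250 × 0.959 = 3117
Band 4: 7500 × 0.95 = 7125
Band 5: 1900 × 0.952 = 1809
Band 6: 6350 × 0.958 = 6083
Band 7: 1250 × 0.931 = 1164
Net migration: Band 5 − 70 → 1739
End of period: [4015, 3690, 3117, 7125, 1739, 6083, 1164]

4015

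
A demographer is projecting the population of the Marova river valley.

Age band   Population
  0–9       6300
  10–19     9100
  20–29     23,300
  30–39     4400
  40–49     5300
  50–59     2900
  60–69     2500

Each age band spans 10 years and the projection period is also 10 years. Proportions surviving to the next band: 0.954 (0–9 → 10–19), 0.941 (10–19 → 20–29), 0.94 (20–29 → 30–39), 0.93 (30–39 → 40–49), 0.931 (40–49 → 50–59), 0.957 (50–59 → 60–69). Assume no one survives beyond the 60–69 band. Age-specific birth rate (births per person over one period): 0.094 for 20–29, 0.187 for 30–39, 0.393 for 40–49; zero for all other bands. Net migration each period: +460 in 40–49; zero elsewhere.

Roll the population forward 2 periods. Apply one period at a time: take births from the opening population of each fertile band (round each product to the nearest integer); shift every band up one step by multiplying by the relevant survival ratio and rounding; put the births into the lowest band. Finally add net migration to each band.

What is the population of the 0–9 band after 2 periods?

Period 1:
Births: 23300 × 0.094 = 2190 ; 4400 × 0.187 = 823 ; 5300 × 0.393 = 2083 → 5096
10–19: 6300 × 0.954 = 6010
20–29: 9100 × 0.941 = 8563
30–39: 23300 × 0.94 = 21902
40–49: 4400 × 0.93 = 4092
50–59: 5300 × 0.931 = 4934
60–69: 2900 × 0.957 = 2775
Net migration: 40–49 + 460 → 4552
End of period: [5096, 6010, 8563, 21902, 4552, 4934, 2775]
Period 2:
Births: 8563 × 0.094 = 805 ; 21902 × 0.187 = 4096 ; 4552 × 0.393 = 1789 → 6690
10–19: 5096 × 0.954 = 4862
20–29: 6010 × 0.941 = 5655
30–39: 8563 × 0.94 = 8049
40–49: 21902 × 0.93 = 20369
50–59: 4552 × 0.931 = 4238
60–69: 4934 × 0.957 = 4722
Net migration: 40–49 + 460 → 20829
End of period: [6690, 4862, 5655, 8049, 20829, 4238, 4722]

6690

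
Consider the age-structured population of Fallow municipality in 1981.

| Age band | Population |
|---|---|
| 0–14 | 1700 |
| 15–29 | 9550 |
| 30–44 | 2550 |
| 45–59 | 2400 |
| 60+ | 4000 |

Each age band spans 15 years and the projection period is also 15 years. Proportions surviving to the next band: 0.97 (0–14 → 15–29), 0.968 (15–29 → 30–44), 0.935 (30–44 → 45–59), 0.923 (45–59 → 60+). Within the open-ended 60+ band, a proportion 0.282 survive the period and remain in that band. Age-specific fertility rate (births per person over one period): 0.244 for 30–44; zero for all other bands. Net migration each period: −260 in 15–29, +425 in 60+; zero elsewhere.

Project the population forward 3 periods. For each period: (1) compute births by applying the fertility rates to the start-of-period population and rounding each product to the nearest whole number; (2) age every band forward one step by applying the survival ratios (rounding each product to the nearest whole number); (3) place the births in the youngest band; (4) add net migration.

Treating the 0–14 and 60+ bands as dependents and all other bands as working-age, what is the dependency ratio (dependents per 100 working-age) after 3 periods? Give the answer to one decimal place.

— Period 1 —
Births: 2550 * 0.244 = 622
15–29: 1700 * 0.97 = 1649
30–44: 9550 * 0.968 = 9244
45–59: 2550 * 0.935 = 2384
60+: 2400 * 0.923 + 4000 * 0.282 = 2215 + 1128 = 3343
Net migration: 15–29 − 260 → 1389; 60+ + 425 → 3768
Giving 622 / 1389 / 9244 / 2384 / 3768.
— Period 2 —
Births: 9244 * 0.244 = 2256
15–29: 622 * 0.97 = 603
30–44: 1389 * 0.968 = 1345
45–59: 9244 * 0.935 = 8643
60+: 2384 * 0.923 + 3768 * 0.282 = 2200 + 1063 = 3263
Net migration: 15–29 − 260 → 343; 60+ + 425 → 3688
Giving 2256 / 343 / 1345 / 8643 / 3688.
— Period 3 —
Births: 1345 * 0.244 = 328
15–29: 2256 * 0.97 = 2188
30–44: 343 * 0.968 = 332
45–59: 1345 * 0.935 = 1258
60+: 8643 * 0.923 + 3688 * 0.282 = 7977 + 1040 = 9017
Net migration: 15–29 − 260 → 1928; 60+ + 425 → 9442
Giving 328 / 1928 / 332 / 1258 / 9442.
Dependents (band 0–14 + band 60+) = 328 + 9442 = 9770; working-age = 3518; ratio = 9770/3518 × 100 = 277.7

277.7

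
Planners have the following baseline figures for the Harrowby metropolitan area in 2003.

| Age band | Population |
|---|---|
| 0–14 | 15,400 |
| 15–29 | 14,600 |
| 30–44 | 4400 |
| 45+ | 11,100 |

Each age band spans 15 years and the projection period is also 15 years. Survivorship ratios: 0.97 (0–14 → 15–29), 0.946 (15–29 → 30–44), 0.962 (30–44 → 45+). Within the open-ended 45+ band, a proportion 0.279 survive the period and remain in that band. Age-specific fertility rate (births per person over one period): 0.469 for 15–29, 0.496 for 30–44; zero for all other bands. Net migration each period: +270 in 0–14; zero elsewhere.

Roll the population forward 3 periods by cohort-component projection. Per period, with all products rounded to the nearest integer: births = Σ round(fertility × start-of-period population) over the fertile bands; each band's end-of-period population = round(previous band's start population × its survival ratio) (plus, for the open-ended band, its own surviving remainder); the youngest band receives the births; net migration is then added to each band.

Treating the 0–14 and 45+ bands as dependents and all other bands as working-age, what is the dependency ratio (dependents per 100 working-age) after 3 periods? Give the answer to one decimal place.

132.1

— Period 1 —
Births: 14600 × 0.469 = 6847, 4400 × 0.496 = 2182 ⇒ total 9029
15–29: 15400 × 0.97 = 14938
30–44: 14600 × 0.946 = 13812
45+: 4400 × 0.962 + 11100 × 0.279 = 4233 + 3097 = 7330
Net migration: 0–14 + 270 → 9299
→ [9299, 14938, 13812, 7330]
— Period 2 —
Births: 14938 × 0.469 = 7006, 13812 × 0.496 = 6851 ⇒ total 13857
15–29: 9299 × 0.97 = 9020
30–44: 14938 × 0.946 = 14131
45+: 13812 × 0.962 + 7330 × 0.279 = 13287 + 2045 = 15332
Net migration: 0–14 + 270 → 14127
→ [14127, 9020, 14131, 15332]
— Period 3 —
Births: 9020 × 0.469 = 4230, 14131 × 0.496 = 7009 ⇒ total 11239
15–29: 14127 × 0.97 = 13703
30–44: 9020 × 0.946 = 8533
45+: 14131 × 0.962 + 15332 × 0.279 = 13594 + 4278 = 17872
Net migration: 0–14 + 270 → 11509
→ [11509, 13703, 8533, 17872]
Dependents (band 0–14 + band 45+) = 11509 + 17872 = 29381; working-age = 22236; ratio = 29381/22236 × 100 = 132.1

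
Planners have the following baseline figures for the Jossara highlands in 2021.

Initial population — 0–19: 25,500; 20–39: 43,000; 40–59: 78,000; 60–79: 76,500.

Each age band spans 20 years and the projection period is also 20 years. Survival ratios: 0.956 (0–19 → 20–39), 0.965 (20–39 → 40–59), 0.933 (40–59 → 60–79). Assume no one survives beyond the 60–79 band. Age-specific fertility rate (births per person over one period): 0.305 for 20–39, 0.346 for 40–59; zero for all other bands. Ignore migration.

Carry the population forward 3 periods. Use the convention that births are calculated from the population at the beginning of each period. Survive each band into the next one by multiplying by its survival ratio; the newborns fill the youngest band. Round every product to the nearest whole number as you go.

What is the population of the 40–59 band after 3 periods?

Numbering the bands 1..4 from youngest to oldest:
[period 1]
Births: 43000 × 0.305 = 13115, 78000 × 0.346 = 26988 — total 40103
Band 2: 25500 × 0.956 = 24378
Band 3: 43000 × 0.965 = 41495
Band 4: 78000 × 0.933 = 72774
Population now: 0–19=40103, 20–39=24378, 40–59=41495, 60–79=72774
[period 2]
Births: 24378 × 0.305 = 7435, 41495 × 0.346 = 14357 — total 21792
Band 2: 40103 × 0.956 = 38338
Band 3: 24378 × 0.965 = 23525
Band 4: 41495 × 0.933 = 38715
Population now: 0–19=21792, 20–39=38338, 40–59=23525, 60–79=38715
[period 3]
Births: 38338 × 0.305 = 11693, 23525 × 0.346 = 8140 — total 19833
Band 2: 21792 × 0.956 = 20833
Band 3: 38338 × 0.965 = 36996
Band 4: 23525 × 0.933 = 21949
Population now: 0–19=19833, 20–39=20833, 40–59=36996, 60–79=21949

36996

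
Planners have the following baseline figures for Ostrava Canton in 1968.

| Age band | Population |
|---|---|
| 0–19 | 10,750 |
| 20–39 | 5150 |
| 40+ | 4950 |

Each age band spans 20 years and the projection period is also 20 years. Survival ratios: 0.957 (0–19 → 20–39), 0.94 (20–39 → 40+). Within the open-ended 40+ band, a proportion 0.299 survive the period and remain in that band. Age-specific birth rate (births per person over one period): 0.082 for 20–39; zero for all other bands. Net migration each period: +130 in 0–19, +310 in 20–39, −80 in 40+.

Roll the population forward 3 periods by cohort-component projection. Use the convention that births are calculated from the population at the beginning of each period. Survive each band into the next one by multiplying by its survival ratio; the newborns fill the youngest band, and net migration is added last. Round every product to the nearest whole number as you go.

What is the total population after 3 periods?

Call the bands 1 to 3, youngest first.
Period 1:
Births: 5150 * 0.082 = 422
Band 2: 10750 * 0.957 = 10288
Band 3: 5150 * 0.94 + 4950 * 0.299 = 4841 + 1480 = 6321
Net migration: Band 1 + 130 → 552; Band 2 + 310 → 10598; Band 3 − 80 → 6241
Giving 552 / 10598 / 6241.
Period 2:
Births: 10598 * 0.082 = 869
Band 2: 552 * 0.957 = 528
Band 3: 10598 * 0.94 + 6241 * 0.299 = 9962 + 1866 = 11828
Net migration: Band 1 + 130 → 999; Band 2 + 310 → 838; Band 3 − 80 → 11748
Giving 999 / 838 / 11748.
Period 3:
Births: 838 * 0.082 = 69
Band 2: 999 * 0.957 = 956
Band 3: 838 * 0.94 + 11748 * 0.299 = 788 + 3513 = 4301
Net migration: Band 1 + 130 → 199; Band 2 + 310 → 1266; Band 3 − 80 → 4221
Giving 199 / 1266 / 4221.
Total after period 3: 199 + 1266 + 4221 = 5686

5686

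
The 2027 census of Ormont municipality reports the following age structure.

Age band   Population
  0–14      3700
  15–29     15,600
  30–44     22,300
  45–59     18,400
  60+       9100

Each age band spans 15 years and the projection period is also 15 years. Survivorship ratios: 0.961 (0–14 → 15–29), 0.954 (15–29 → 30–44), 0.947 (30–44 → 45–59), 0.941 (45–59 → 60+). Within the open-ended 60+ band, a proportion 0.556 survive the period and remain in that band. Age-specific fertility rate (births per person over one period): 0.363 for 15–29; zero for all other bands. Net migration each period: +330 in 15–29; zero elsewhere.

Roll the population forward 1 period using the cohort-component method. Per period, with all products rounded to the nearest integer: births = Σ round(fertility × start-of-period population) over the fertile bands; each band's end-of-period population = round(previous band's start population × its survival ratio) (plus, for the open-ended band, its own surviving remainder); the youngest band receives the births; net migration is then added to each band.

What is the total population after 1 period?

Period 1:
Births: 15600 × 0.363 = 5663
15–29: 3700 × 0.961 = 3556
30–44: 15600 × 0.954 = 14882
45–59: 22300 × 0.947 = 21118
60+: 18400 × 0.941 + 9100 × 0.556 = 17314 + 5060 = 22374
Net migration: 15–29 + 330 → 3886
Population now: 0–14=5663, 15–29=3886, 30–44=14882, 45–59=21118, 60+=22374
Total after period 1: 5663 + 3886 + 14882 + 21118 + 22374 = 67923

67923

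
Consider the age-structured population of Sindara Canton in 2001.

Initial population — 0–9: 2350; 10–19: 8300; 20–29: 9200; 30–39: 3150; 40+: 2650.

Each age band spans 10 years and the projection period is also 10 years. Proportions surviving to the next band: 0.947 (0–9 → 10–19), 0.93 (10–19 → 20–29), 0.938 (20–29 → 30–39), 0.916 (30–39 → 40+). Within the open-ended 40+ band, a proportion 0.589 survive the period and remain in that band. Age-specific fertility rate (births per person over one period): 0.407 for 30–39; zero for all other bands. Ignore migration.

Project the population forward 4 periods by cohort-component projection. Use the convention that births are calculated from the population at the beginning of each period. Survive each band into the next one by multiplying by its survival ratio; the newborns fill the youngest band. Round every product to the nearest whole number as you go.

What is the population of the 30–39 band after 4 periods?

Period 1.
Births: 3150 × 0.407 = 1282
10–19: 2350 × 0.947 = 2225
20–29: 8300 × 0.93 = 7719
30–39: 9200 × 0.938 = 8630
40+: 3150 × 0.916 + 2650 × 0.589 = 2885 + 1561 = 4446
→ [1282, 2225, 7719, 8630, 4446]
Period 2.
Births: 8630 × 0.407 = 3512
10–19: 1282 × 0.947 = 1214
20–29: 2225 × 0.93 = 2069
30–39: 7719 × 0.938 = 7240
40+: 8630 × 0.916 + 4446 × 0.589 = 7905 + 2619 = 10524
→ [3512, 1214, 2069, 7240, 10524]
Period 3.
Births: 7240 × 0.407 = 2947
10–19: 3512 × 0.947 = 3326
20–29: 1214 × 0.93 = 1129
30–39: 2069 × 0.938 = 1941
40+: 7240 × 0.916 + 10524 × 0.589 = 6632 + 6199 = 12831
→ [2947, 3326, 1129, 1941, 12831]
Period 4.
Births: 1941 × 0.407 = 790
10–19: 2947 × 0.947 = 2791
20–29: 3326 × 0.93 = 3093
30–39: 1129 × 0.938 = 1059
40+: 1941 × 0.916 + 12831 × 0.589 = 1778 + 7557 = 9335
→ [790, 2791, 3093, 1059, 9335]

1059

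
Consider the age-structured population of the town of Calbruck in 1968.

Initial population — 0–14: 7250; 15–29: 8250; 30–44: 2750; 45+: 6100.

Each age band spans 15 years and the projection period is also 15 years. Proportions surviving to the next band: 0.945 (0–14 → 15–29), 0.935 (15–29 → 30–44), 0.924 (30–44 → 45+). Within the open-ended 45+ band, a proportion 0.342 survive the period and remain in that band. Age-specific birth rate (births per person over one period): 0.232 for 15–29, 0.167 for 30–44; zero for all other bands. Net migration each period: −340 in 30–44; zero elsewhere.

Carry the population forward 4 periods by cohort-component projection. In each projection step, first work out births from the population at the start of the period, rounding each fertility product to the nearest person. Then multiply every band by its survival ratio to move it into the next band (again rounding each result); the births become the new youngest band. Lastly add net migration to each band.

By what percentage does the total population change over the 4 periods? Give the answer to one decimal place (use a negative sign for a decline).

-62.9

— Period 1 —
Births: 8250 × 0.232 = 1914 ; 2750 × 0.167 = 459 ⇒ total 2373
15–29: 7250 × 0.945 = 6851
30–44: 8250 × 0.935 = 7714
45+: 2750 × 0.924 + 6100 × 0.342 = 2541 + 2086 = 4627
Net migration: 30–44 − 340 → 7374
Giving 2373 / 6851 / 7374 / 4627.
— Period 2 —
Births: 6851 × 0.232 = 1589 ; 7374 × 0.167 = 1231 ⇒ total 2820
15–29: 2373 × 0.945 = 2242
30–44: 6851 × 0.935 = 6406
45+: 7374 × 0.924 + 4627 × 0.342 = 6814 + 1582 = 8396
Net migration: 30–44 − 340 → 6066
Giving 2820 / 2242 / 6066 / 8396.
— Period 3 —
Births: 2242 × 0.232 = 520 ; 6066 × 0.167 = 1013 ⇒ total 1533
15–29: 2820 × 0.945 = 2665
30–44: 2242 × 0.935 = 2096
45+: 6066 × 0.924 + 8396 × 0.342 = 5605 + 2871 = 8476
Net migration: 30–44 − 340 → 1756
Giving 1533 / 2665 / 1756 / 8476.
— Period 4 —
Births: 2665 × 0.232 = 618 ; 1756 × 0.167 = 293 ⇒ total 911
15–29: 1533 × 0.945 = 1449
30–44: 2665 × 0.935 = 2492
45+: 1756 × 0.924 + 8476 × 0.342 = 1623 + 2899 = 4522
Net migration: 30–44 − 340 → 2152
Giving 911 / 1449 / 2152 / 4522.
Total: 24350 → 9034; change = -15316; percentage change = -62.9%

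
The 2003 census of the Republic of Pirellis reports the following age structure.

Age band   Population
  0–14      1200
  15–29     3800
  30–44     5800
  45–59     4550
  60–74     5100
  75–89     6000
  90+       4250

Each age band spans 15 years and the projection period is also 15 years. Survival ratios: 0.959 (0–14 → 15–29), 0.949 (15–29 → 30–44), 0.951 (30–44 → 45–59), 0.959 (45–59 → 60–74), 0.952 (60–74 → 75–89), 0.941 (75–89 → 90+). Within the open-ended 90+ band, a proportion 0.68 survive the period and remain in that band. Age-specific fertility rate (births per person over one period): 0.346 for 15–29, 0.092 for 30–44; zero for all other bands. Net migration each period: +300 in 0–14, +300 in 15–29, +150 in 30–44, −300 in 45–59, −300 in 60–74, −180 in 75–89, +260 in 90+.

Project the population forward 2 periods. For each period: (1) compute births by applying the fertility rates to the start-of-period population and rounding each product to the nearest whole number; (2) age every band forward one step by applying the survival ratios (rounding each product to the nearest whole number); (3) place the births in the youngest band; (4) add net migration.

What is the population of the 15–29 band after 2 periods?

Period 1.
Births: 3800 × 0.346 = 1315  |  5800 × 0.092 = 534 → total 1849
15–29: 1200 × 0.959 = 1151
30–44: 3800 × 0.949 = 3606
45–59: 5800 × 0.951 = 5516
60–74: 4550 × 0.959 = 4363
75–89: 5100 × 0.952 = 4855
90+: 6000 × 0.941 + 4250 × 0.68 = 5646 + 2890 = 8536
Net migration: 0–14 + 300 → 2149; 15–29 + 300 → 1451; 30–44 + 150 → 3756; 45–59 − 300 → 5216; 60–74 − 300 → 4063; 75–89 − 180 → 4675; 90+ + 260 → 8796
Population now: 0–14=2149, 15–29=1451, 30–44=3756, 45–59=5216, 60–74=4063, 75–89=4675, 90+=8796
Period 2.
Births: 1451 × 0.346 = 502  |  3756 × 0.092 = 346 → total 848
15–29: 2149 × 0.959 = 2061
30–44: 1451 × 0.949 = 1377
45–59: 3756 × 0.951 = 3572
60–74: 5216 × 0.959 = 5002
75–89: 4063 × 0.952 = 3868
90+: 4675 × 0.941 + 8796 × 0.68 = 4399 + 5981 = 10380
Net migration: 0–14 + 300 → 1148; 15–29 + 300 → 2361; 30–44 + 150 → 1527; 45–59 − 300 → 3272; 60–74 − 300 → 4702; 75–89 − 180 → 3688; 90+ + 260 → 10640
Population now: 0–14=1148, 15–29=2361, 30–44=1527, 45–59=3272, 60–74=4702, 75–89=3688, 90+=10640

2361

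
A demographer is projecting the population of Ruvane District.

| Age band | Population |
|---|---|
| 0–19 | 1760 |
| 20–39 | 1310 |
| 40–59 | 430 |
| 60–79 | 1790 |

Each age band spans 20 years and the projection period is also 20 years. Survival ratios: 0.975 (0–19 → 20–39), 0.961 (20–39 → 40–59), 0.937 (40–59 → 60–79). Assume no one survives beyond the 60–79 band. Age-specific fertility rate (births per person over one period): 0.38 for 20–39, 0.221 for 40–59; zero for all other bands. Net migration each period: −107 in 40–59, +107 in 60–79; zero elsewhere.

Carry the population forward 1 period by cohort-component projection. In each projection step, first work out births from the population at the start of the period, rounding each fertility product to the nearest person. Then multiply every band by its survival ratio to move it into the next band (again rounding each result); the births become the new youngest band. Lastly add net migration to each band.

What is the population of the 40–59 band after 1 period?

1152

— Period 1 —
Births: 1310 × 0.38 = 498  |  430 × 0.221 = 95 ⇒ total 593
20–39: 1760 × 0.975 = 1716
40–59: 1310 × 0.961 = 1259
60–79: 430 × 0.937 = 403
Net migration: 40–59 − 107 → 1152; 60–79 + 107 → 510
Giving 593 / 1716 / 1152 / 510.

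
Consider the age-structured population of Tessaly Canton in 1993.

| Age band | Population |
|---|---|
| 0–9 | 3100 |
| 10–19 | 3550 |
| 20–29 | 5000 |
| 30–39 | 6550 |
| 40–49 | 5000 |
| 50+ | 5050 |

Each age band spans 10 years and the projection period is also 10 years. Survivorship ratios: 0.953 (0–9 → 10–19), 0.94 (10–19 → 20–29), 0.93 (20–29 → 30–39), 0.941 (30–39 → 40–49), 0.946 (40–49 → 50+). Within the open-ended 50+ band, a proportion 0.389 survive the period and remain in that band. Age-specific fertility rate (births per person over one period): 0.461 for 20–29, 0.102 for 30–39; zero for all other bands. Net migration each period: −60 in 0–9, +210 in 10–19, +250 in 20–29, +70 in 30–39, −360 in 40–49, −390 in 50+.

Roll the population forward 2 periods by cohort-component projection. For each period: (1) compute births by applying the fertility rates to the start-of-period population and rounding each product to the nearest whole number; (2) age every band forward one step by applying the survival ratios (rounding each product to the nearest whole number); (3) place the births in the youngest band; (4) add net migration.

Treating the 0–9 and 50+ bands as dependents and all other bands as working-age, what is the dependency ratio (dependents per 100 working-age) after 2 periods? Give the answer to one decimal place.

(Bands numbered youngest = 1 to oldest = 6.)
Period 1:
Births: 5000 * 0.461 = 2305 ; 6550 * 0.102 = 668 → 2973
Band 2: 3100 * 0.953 = 2954
Band 3: 3550 * 0.94 = 3337
Band 4: 5000 * 0.93 = 4650
Band 5: 6550 * 0.941 = 6164
Band 6: 5000 * 0.946 + 5050 * 0.389 = 4730 + 1964 = 6694
Net migration: Band 1 − 60 → 2913; Band 2 + 210 → 3164; Band 3 + 250 → 3587; Band 4 + 70 → 4720; Band 5 − 360 → 5804; Band 6 − 390 → 6304
End of period: [2913, 3164, 3587, 4720, 5804, 6304]
Period 2:
Births: 3587 * 0.461 = 1654 ; 4720 * 0.102 = 481 → 2135
Band 2: 2913 * 0.953 = 2776
Band 3: 3164 * 0.94 = 2974
Band 4: 3587 * 0.93 = 3336
Band 5: 4720 * 0.941 = 4442
Band 6: 5804 * 0.946 + 6304 * 0.389 = 5491 + 2452 = 7943
Net migration: Band 1 − 60 → 2075; Band 2 + 210 → 2986; Band 3 + 250 → 3224; Band 4 + 70 → 3406; Band 5 − 360 → 4082; Band 6 − 390 → 7553
End of period: [2075, 2986, 3224, 3406, 4082, 7553]
Dependents (band 0–9 + band 50+) = 2075 + 7553 = 9628; working-age = 13698; ratio = 9628/13698 × 100 = 70.3

70.3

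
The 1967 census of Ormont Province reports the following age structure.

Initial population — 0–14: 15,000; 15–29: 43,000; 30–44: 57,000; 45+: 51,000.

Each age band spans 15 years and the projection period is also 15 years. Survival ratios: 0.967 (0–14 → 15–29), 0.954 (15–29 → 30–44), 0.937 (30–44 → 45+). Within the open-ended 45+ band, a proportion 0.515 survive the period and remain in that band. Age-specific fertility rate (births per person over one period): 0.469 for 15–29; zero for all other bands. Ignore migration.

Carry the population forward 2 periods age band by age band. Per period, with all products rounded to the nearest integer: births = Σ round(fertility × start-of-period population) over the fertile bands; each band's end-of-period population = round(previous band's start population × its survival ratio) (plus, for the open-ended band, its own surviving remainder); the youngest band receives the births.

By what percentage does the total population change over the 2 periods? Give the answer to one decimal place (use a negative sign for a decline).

Call the groups 1 to 4, youngest first.
— Period 1 —
Births: 43000 × 0.469 = 20167
Group 2: 15000 × 0.967 = 14505
Group 3: 43000 × 0.954 = 41022
Group 4: 57000 × 0.937 + 51000 × 0.515 = 53409 + 26265 = 79674
Giving 20167 / 14505 / 41022 / 79674.
— Period 2 —
Births: 14505 × 0.469 = 6803
Group 2: 20167 × 0.967 = 19501
Group 3: 14505 × 0.954 = 13838
Group 4: 41022 × 0.937 + 79674 × 0.515 = 38438 + 41032 = 79470
Giving 6803 / 19501 / 13838 / 79470.
Total: 166000 → 119612; change = -46388; percentage change = -27.9%

-27.9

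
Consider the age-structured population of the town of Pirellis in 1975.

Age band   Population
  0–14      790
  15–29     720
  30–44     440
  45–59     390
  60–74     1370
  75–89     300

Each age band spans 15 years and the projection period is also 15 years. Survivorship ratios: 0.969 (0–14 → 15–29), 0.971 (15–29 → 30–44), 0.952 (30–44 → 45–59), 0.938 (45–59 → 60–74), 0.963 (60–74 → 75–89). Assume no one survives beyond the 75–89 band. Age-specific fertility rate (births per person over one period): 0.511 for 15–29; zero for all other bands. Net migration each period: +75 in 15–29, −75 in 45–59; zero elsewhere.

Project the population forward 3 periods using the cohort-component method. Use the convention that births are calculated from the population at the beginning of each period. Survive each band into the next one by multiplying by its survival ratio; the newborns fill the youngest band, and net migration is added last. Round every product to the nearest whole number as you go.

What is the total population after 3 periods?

2699

(Bands numbered youngest = 1 to oldest = 6.)
[period 1]
Births: 720 × 0.511 = 368
Band 2: 790 × 0.969 = 766
Band 3: 720 × 0.971 = 699
Band 4: 440 × 0.952 = 419
Band 5: 390 × 0.938 = 366
Band 6: 1370 × 0.963 = 1319
Net migration: Band 2 + 75 → 841; Band 4 − 75 → 344
→ [368, 841, 699, 344, 366, 1319]
[period 2]
Births: 841 × 0.511 = 430
Band 2: 368 × 0.969 = 357
Band 3: 841 × 0.971 = 817
Band 4: 699 × 0.952 = 665
Band 5: 344 × 0.938 = 323
Band 6: 366 × 0.963 = 352
Net migration: Band 2 + 75 → 432; Band 4 − 75 → 590
→ [430, 432, 817, 590, 323, 352]
[period 3]
Births: 432 × 0.511 = 221
Band 2: 430 × 0.969 = 417
Band 3: 432 × 0.971 = 419
Band 4: 817 × 0.952 = 778
Band 5: 590 × 0.938 = 553
Band 6: 323 × 0.963 = 311
Net migration: Band 2 + 75 → 492; Band 4 − 75 → 703
→ [221, 492, 419, 703, 553, 311]
Total after period 3: 221 + 492 + 419 + 703 + 553 + 311 = 2699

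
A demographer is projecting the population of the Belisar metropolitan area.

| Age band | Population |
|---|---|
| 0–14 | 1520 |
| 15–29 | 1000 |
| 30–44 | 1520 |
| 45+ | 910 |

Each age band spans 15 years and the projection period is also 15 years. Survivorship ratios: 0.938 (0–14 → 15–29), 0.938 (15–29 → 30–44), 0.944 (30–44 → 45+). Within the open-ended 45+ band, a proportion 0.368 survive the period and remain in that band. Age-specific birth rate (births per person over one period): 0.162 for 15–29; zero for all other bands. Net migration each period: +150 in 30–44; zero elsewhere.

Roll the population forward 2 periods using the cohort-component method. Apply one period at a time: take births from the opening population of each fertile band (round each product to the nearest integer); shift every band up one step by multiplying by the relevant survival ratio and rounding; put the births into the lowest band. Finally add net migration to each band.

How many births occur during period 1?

162

— Period 1 —
Births: 1000 × 0.162 = 162
15–29: 1520 × 0.938 = 1426
30–44: 1000 × 0.938 = 938
45+: 1520 × 0.944 + 910 × 0.368 = 1435 + 335 = 1770
Net migration: 30–44 + 150 → 1088
→ [162, 1426, 1088, 1770]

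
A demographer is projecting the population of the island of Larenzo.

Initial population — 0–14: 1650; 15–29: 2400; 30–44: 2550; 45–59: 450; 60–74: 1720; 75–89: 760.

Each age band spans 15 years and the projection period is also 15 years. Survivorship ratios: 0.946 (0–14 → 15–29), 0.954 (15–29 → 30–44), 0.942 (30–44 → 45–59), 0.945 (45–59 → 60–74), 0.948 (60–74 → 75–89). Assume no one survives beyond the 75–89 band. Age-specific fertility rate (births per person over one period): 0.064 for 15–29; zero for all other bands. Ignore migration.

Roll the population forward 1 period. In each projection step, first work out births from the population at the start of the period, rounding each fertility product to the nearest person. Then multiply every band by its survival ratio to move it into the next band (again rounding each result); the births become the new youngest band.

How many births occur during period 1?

After projecting period 1:
Births: 2400 × 0.064 = 154
15–29: 1650 × 0.946 = 1561
30–44: 2400 × 0.954 = 2290
45–59: 2550 × 0.942 = 2402
60–74: 450 × 0.945 = 425
75–89: 1720 × 0.948 = 1631
Giving 154 / 1561 / 2290 / 2402 / 425 / 1631.

154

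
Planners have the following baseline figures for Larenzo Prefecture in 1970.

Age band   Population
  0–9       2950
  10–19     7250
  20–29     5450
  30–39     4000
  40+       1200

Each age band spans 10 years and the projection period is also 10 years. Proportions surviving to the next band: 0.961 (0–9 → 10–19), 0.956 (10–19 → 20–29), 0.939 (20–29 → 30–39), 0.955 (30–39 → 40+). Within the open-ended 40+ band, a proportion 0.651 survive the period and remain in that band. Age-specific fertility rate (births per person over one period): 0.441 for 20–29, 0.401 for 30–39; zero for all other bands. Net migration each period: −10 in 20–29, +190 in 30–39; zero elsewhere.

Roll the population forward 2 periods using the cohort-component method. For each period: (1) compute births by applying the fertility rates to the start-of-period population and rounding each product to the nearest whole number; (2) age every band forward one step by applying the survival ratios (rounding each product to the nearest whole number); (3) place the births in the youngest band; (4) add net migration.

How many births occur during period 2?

(Bands numbered youngest = 1 to oldest = 5.)
After projecting period 1:
Births: 5450 × 0.441 = 2403  |  4000 × 0.401 = 1604 → total 4007
Band 2: 2950 × 0.961 = 2835
Band 3: 7250 × 0.956 = 6931
Band 4: 5450 × 0.939 = 5118
Band 5: 4000 × 0.955 + 1200 × 0.651 = 3820 + 781 = 4601
Net migration: Band 3 − 10 → 6921; Band 4 + 190 → 5308
→ [4007, 2835, 6921, 5308, 4601]
After projecting period 2:
Births: 6921 × 0.441 = 3052  |  5308 × 0.401 = 2129 → total 5181
Band 2: 4007 × 0.961 = 3851
Band 3: 2835 × 0.956 = 2710
Band 4: 6921 × 0.939 = 6499
Band 5: 5308 × 0.955 + 4601 × 0.651 = 5069 + 2995 = 8064
Net migration: Band 3 − 10 → 2700; Band 4 + 190 → 6689
→ [5181, 3851, 2700, 6689, 8064]

5181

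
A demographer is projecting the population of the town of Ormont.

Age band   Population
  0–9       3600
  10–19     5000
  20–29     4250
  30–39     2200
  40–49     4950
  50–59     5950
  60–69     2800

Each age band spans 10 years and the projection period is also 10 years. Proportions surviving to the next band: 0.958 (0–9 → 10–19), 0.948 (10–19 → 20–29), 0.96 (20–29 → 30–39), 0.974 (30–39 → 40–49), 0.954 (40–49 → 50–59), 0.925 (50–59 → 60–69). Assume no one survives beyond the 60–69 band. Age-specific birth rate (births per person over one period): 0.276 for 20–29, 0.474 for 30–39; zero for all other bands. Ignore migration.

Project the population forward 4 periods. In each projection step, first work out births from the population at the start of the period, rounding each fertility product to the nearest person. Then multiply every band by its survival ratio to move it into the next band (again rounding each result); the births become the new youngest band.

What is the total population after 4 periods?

20643

Call the groups 1 to 7, youngest first.
Period 1:
Births: 4250 × 0.276 = 1173, 2200 × 0.474 = 1043 ⇒ total 2216
Group 2: 3600 × 0.958 = 3449
Group 3: 5000 × 0.948 = 4740
Group 4: 4250 × 0.96 = 4080
Group 5: 2200 × 0.974 = 2143
Group 6: 4950 × 0.954 = 4722
Group 7: 5950 × 0.925 = 5504
End of period: [2216, 3449, 4740, 4080, 2143, 4722, 5504]
Period 2:
Births: 4740 × 0.276 = 1308, 4080 × 0.474 = 1934 ⇒ total 3242
Group 2: 2216 × 0.958 = 2123
Group 3: 3449 × 0.948 = 3270
Group 4: 4740 × 0.96 = 4550
Group 5: 4080 × 0.974 = 3974
Group 6: 2143 × 0.954 = 2044
Group 7: 4722 × 0.925 = 4368
End of period: [3242, 2123, 3270, 4550, 3974, 2044, 4368]
Period 3:
Births: 3270 × 0.276 = 903, 4550 × 0.474 = 2157 ⇒ total 3060
Group 2: 3242 × 0.958 = 3106
Group 3: 2123 × 0.948 = 2013
Group 4: 3270 × 0.96 = 3139
Group 5: 4550 × 0.974 = 4432
Group 6: 3974 × 0.954 = 3791
Group 7: 2044 × 0.925 = 1891
End of period: [3060, 3106, 2013, 3139, 4432, 3791, 1891]
Period 4:
Births: 2013 × 0.276 = 556, 3139 × 0.474 = 1488 ⇒ total 2044
Group 2: 3060 × 0.958 = 2931
Group 3: 3106 × 0.948 = 2944
Group 4: 2013 × 0.96 = 1932
Group 5: 3139 × 0.974 = 3057
Group 6: 4432 × 0.954 = 4228
Group 7: 3791 × 0.925 = 3507
End of period: [2044, 2931, 2944, 1932, 3057, 4228, 3507]
Total after period 4: 2044 + 2931 + 2944 + 1932 + 3057 + 4228 + 3507 = 20643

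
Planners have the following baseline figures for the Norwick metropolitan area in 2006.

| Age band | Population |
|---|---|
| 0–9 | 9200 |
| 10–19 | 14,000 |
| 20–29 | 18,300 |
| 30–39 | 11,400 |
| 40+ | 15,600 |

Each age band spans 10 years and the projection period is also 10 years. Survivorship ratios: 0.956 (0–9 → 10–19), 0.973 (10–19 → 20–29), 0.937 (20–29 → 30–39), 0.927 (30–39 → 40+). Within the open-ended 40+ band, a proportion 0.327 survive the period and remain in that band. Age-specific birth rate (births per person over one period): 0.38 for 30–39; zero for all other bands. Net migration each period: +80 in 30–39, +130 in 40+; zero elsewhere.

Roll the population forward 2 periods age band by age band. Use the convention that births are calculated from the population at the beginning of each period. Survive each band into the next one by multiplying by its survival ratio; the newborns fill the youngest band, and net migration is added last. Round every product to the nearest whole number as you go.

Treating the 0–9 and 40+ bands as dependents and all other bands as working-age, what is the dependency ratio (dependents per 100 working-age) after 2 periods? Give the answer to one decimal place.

108.9

Let band 1 be 0–9 through band 5 = 40+.
[period 1]
Births: 11400 × 0.38 = 4332
Band 2: 9200 × 0.956 = 8795
Band 3: 14000 × 0.973 = 13622
Band 4: 18300 × 0.937 = 17147
Band 5: 11400 × 0.927 + 15600 × 0.327 = 10568 + 5101 = 15669
Net migration: Band 4 + 80 → 17227; Band 5 + 130 → 15799
Giving 4332 / 8795 / 13622 / 17227 / 15799.
[period 2]
Births: 17227 × 0.38 = 6546
Band 2: 4332 × 0.956 = 4141
Band 3: 8795 × 0.973 = 8558
Band 4: 13622 × 0.937 = 12764
Band 5: 17227 × 0.927 + 15799 × 0.327 = 15969 + 5166 = 21135
Net migration: Band 4 + 80 → 12844; Band 5 + 130 → 21265
Giving 6546 / 4141 / 8558 / 12844 / 21265.
Dependents (band 0–9 + band 40+) = 6546 + 21265 = 27811; working-age = 25543; ratio = 27811/25543 × 100 = 108.9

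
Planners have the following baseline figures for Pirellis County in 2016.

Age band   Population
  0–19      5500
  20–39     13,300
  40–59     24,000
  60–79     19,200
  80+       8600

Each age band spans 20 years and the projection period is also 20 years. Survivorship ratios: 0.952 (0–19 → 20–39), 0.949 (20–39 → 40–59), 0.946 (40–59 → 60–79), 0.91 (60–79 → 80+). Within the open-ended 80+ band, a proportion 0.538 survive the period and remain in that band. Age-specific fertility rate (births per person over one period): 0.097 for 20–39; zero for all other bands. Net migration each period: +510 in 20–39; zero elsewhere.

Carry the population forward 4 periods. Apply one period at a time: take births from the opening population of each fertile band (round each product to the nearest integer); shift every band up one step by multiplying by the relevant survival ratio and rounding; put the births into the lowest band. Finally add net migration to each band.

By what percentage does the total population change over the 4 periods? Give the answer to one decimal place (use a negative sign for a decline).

-67.0

Numbering the groups 1..5 from youngest to oldest:
Period 1:
Births: 13300 * 0.097 = 1290
Group 2: 5500 * 0.952 = 5236
Group 3: 13300 * 0.949 = 12622
Group 4: 24000 * 0.946 = 22704
Group 5: 19200 * 0.91 + 8600 * 0.538 = 17472 + 4627 = 22099
Net migration: Group 2 + 510 → 5746
Population now: 0–19=1290, 20–39=5746, 40–59=12622, 60–79=22704, 80+=22099
Period 2:
Births: 5746 * 0.097 = 557
Group 2: 1290 * 0.952 = 1228
Group 3: 5746 * 0.949 = 5453
Group 4: 12622 * 0.946 = 11940
Group 5: 22704 * 0.91 + 22099 * 0.538 = 20661 + 11889 = 32550
Net migration: Group 2 + 510 → 1738
Population now: 0–19=557, 20–39=1738, 40–59=5453, 60–79=11940, 80+=32550
Period 3:
Births: 1738 * 0.097 = 169
Group 2: 557 * 0.952 = 530
Group 3: 1738 * 0.949 = 1649
Group 4: 5453 * 0.946 = 5159
Group 5: 11940 * 0.91 + 32550 * 0.538 = 10865 + 17512 = 28377
Net migration: Group 2 + 510 → 1040
Population now: 0–19=169, 20–39=1040, 40–59=1649, 60–79=5159, 80+=28377
Period 4:
Births: 1040 * 0.097 = 101
Group 2: 169 * 0.952 = 161
Group 3: 1040 * 0.949 = 987
Group 4: 1649 * 0.946 = 1560
Group 5: 5159 * 0.91 + 28377 * 0.538 = 4695 + 15267 = 19962
Net migration: Group 2 + 510 → 671
Population now: 0–19=101, 20–39=671, 40–59=987, 60–79=1560, 80+=19962
Total: 70600 → 23281; change = -47319; percentage change = -67.0%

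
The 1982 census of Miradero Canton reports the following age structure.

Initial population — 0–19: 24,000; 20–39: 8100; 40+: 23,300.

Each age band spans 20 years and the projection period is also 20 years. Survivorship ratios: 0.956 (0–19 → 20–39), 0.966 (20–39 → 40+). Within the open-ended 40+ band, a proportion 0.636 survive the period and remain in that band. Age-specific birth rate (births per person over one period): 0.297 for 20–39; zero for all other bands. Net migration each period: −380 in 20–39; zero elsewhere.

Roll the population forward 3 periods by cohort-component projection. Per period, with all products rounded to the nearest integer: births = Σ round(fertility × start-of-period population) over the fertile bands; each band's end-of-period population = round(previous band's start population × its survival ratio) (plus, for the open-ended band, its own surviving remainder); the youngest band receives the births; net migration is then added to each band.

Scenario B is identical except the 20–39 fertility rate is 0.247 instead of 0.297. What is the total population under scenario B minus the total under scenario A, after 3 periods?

Call the bands 1 to 3, youngest first.
[period 1]
Births: 8100 × 0.297 = 2406
Band 2: 24000 × 0.956 = 22944
Band 3: 8100 × 0.966 + 23300 × 0.636 = 7825 + 14819 = 22644
Net migration: Band 2 − 380 → 22564
Population now: 0–19=2406, 20–39=22564, 40+=22644
[period 2]
Births: 22564 × 0.297 = 6702
Band 2: 2406 × 0.956 = 2300
Band 3: 22564 × 0.966 + 22644 × 0.636 = 21797 + 14402 = 36199
Net migration: Band 2 − 380 → 1920
Population now: 0–19=6702, 20–39=1920, 40+=36199
[period 3]
Births: 1920 × 0.297 = 570
Band 2: 6702 × 0.956 = 6407
Band 3: 1920 × 0.966 + 36199 × 0.636 = 1855 + 23023 = 24878
Net migration: Band 2 − 380 → 6027
Population now: 0–19=570, 20–39=6027, 40+=24878
Scenario A total after 3 periods: 31475
Scenario B projection —
[period 1]
Births: 8100 × 0.247 = 2001
Band 2: 24000 × 0.956 = 22944
Band 3: 8100 × 0.966 + 23300 × 0.636 = 7825 + 14819 = 22644
Net migration: Band 2 − 380 → 22564
Population now: 0–19=2001, 20–39=22564, 40+=22644
[period 2]
Births: 22564 × 0.247 = 5573
Band 2: 2001 × 0.956 = 1913
Band 3: 22564 × 0.966 + 22644 × 0.636 = 21797 + 14402 = 36199
Net migration: Band 2 − 380 → 1533
Population now: 0–19=5573, 20–39=1533, 40+=36199
[period 3]
Births: 1533 × 0.247 = 379
Band 2: 5573 × 0.956 = 5328
Band 3: 1533 × 0.966 + 36199 × 0.636 = 1481 + 23023 = 24504
Net migration: Band 2 − 380 → 4948
Population now: 0–19=379, 20–39=4948, 40+=24504
Scenario B total after 3 periods: 29831
Difference B − A = 29831 − 31475 = -1644

-1644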